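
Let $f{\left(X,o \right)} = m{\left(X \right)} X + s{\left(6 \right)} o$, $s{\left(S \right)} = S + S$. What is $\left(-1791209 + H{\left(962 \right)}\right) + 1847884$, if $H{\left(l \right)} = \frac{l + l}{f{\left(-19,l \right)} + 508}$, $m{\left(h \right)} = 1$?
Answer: $\frac{681972199}{12033} \approx 56675.0$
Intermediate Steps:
$s{\left(S \right)} = 2 S$
$f{\left(X,o \right)} = X + 12 o$ ($f{\left(X,o \right)} = 1 X + 2 \cdot 6 o = X + 12 o$)
$H{\left(l \right)} = \frac{2 l}{489 + 12 l}$ ($H{\left(l \right)} = \frac{l + l}{\left(-19 + 12 l\right) + 508} = \frac{2 l}{489 + 12 l}$)
$\left(-1791209 + H{\left(962 \right)}\right) + 1847884 = \left(-1791209 + \frac{2}{3} \cdot 962 \frac{1}{163 + 4 \cdot 962}\right) + 1847884 = \left(-1791209 + \frac{2}{3} \cdot 962 \frac{1}{163 + 3848}\right) + 1847884 = \left(-1791209 + \frac{2}{3} \cdot 962 \cdot \frac{1}{4011}\right) + 1847884 = \left(-1791209 + \frac{1924}{12033}\right) + 1847884 = - \frac{21553615973}{12033} + 1847884 = \frac{681972199}{12033}$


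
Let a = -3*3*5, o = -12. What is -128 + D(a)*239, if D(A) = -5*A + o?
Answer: 50779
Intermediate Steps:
a = -45 (a = -9*5 = -45)
D(A) = -12 - 5*A (D(A) = -5*A - 12 = -12 - 5*A)
-128 + D(a)*239 = -128 + (-12 - 5*(-45))*239 = -128 + (-12 + 225)*239 = -128 + 213*239 = -128 + 50907 = 50779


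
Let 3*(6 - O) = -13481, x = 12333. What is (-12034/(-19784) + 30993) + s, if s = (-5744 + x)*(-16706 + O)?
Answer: -2385847623853/29676 ≈ -8.0397e+7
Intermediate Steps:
O = 13499/3 (O = 6 - ⅓*(-13481) = 6 + 13481/3 = 13499/3 ≈ 4499.7)
s = -241282591/3 (s = (-5744 + 12333)*(-16706 + 13499/3) = 6589*(-36619/3) = -241282591/3 ≈ -8.0428e+7)
(-12034/(-19784) + 30993) + s = (-12034/(-19784) + 30993) - 241282591/3 = (-12034*(-1/19784) + 30993) - 241282591/3 = (6017/9892 + 30993) - 241282591/3 = 306588773/9892 - 241282591/3 = -2385847623853/29676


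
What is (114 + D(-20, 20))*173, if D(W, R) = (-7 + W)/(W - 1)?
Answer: 139611/7 ≈ 19944.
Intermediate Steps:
D(W, R) = (-7 + W)/(-1 + W)
(114 + D(-20, 20))*173 = (114 + (-7 - 20)/(-1 - 20))*173 = (114 - 27/(-21))*173 = (114 - 1/21*(-27))*173 = (114 + 9/7)*173 = (807/7)*173 = 139611/7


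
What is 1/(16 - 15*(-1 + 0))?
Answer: 1/31 ≈ 0.032258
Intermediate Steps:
1/(16 - 15*(-1 + 0)) = 1/(16 - 15*(-1)) = 1/(16 + 15) = 1/31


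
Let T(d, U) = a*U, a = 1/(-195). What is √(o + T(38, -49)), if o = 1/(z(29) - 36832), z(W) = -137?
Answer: √161203447730/800995 ≈ 0.50125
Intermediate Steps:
a = -1/195 ≈ -0.0051282
o = -1/36969 (o = 1/(-137 - 36832) = 1/(-36969) = -1/36969 ≈ -2.7050e-5)
T(d, U) = -U/195
√(o + T(38, -49)) = √(-1/36969 - 1/195*(-49)) = √(-1/36969 + 49/195) = √(201254/800995) = √161203447730/800995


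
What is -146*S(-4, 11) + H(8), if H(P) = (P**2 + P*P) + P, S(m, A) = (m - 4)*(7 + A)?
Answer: 21160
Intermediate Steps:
S(m, A) = (-4 + m)*(7 + A)
H(P) = P + 2*P**2 (H(P) = (P**2 + P**2) + P = 2*P**2 + P = P + 2*P**2)
-146*S(-4, 11) + H(8) = -146*(-28 - 4*11 + 7*(-4) + 11*(-4)) + 8*(1 + 2*8) = -146*(-28 - 44 - 28 - 44) + 8*(1 + 16) = -146*(-144) + 8*17 = 21024 + 136 = 21160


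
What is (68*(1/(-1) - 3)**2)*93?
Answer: 101184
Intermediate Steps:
(68*(1/(-1) - 3)**2)*93 = (68*(-1 - 3)**2)*93 = (68*(-4)**2)*93 = (68*16)*93 = 1088*93 = 101184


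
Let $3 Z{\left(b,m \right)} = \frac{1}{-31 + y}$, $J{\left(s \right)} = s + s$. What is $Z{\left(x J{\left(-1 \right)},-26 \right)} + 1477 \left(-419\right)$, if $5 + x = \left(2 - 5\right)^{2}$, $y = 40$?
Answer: $- \frac{16709300}{27} \approx -6.1886 \cdot 10^{5}$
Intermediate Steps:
$J{\left(s \right)} = 2 s$
$x = 4$ ($x = -5 + \left(2 - 5\right)^{2} = -5 + \left(-3\right)^{2} = -5 + 9 = 4$)
$Z{\left(b,m \right)} = \frac{1}{27}$ ($Z{\left(b,m \right)} = \frac{1}{3 \left(-31 + 40\right)} = \frac{1}{3 \cdot 9} = \frac{1}{3} \cdot \frac{1}{9} = \frac{1}{27}$)
$Z{\left(x J{\left(-1 \right)},-26 \right)} + 1477 \left(-419\right) = \frac{1}{27} + 1477 \left(-419\right) = \frac{1}{27} - 618863 = - \frac{16709300}{27}$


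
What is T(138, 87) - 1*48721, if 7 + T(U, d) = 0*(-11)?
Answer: -48728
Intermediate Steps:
T(U, d) = -7 (T(U, d) = -7 + 0*(-11) = -7 + 0 = -7)
T(138, 87) - 1*48721 = -7 - 1*48721 = -7 - 48721 = -48728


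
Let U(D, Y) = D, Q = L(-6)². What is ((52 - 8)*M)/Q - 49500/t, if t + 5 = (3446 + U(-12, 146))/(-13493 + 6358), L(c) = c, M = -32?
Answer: 3164876132/351981 ≈ 8991.6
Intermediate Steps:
Q = 36 (Q = (-6)² = 36)
t = -39109/7135 (t = -5 + (3446 - 12)/(-13493 + 6358) = -5 + 3434/(-7135) = -5 + 3434*(-1/7135) = -5 - 3434/7135 = -39109/7135 ≈ -5.4813)
((52 - 8)*M)/Q - 49500/t = ((52 - 8)*(-32))/36 - 49500/(-39109/7135) = (44*(-32))*(1/36) - 49500*(-7135/39109) = -1408*1/36 + 353182500/39109 = -352/9 + 353182500/39109 = 3164876132/351981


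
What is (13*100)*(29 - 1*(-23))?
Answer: 67600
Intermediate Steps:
(13*100)*(29 - 1*(-23)) = 1300*(29 + 23) = 1300*52 = 67600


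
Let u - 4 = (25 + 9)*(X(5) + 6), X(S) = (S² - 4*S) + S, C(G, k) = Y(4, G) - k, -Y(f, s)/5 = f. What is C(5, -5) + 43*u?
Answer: 23549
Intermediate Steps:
Y(f, s) = -5*f
C(G, k) = -20 - k (C(G, k) = -5*4 - k = -20 - k)
X(S) = S² - 3*S
u = 548 (u = 4 + (25 + 9)*(5*(-3 + 5) + 6) = 4 + 34*(5*2 + 6) = 4 + 34*(10 + 6) = 4 + 34*16 = 4 + 544 = 548)
C(5, -5) + 43*u = (-20 - 1*(-5)) + 43*548 = (-20 + 5) + 23564 = -15 + 23564 = 23549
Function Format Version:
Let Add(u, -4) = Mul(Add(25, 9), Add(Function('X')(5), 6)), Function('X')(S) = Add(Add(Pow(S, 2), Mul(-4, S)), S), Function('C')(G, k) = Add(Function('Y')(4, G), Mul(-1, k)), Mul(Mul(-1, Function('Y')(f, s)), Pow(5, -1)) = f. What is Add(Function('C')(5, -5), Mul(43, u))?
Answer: 23549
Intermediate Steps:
Function('Y')(f, s) = Mul(-5, f)
Function('C')(G, k) = Add(-20, Mul(-1, k)) (Function('C')(G, k) = Add(Mul(-5, 4), Mul(-1, k)) = Add(-20, Mul(-1, k)))
Function('X')(S) = Add(Pow(S, 2), Mul(-3, S))
u = 548 (u = Add(4, Mul(Add(25, 9), Add(Mul(5, Add(-3, 5)), 6))) = Add(4, Mul(34, Add(Mul(5, 2), 6))) = Add(4, Mul(34, Add(10, 6))) = Add(4, Mul(34, 16)) = Add(4, 544) = 548)
Add(Function('C')(5, -5), Mul(43, u)) = Add(Add(-20, Mul(-1, -5)), Mul(43, 548)) = Add(Add(-20, 5), 23564) = Add(-15, 23564) = 23549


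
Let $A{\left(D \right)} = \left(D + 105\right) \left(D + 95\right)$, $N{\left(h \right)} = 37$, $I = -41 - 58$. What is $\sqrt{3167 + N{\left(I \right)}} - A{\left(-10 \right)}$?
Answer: $-8075 + 6 \sqrt{89} \approx -8018.4$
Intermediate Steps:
$I = -99$
$A{\left(D \right)} = \left(95 + D\right) \left(105 + D\right)$ ($A{\left(D \right)} = \left(105 + D\right) \left(95 + D\right) = \left(95 + D\right) \left(105 + D\right)$)
$\sqrt{3167 + N{\left(I \right)}} - A{\left(-10 \right)} = \sqrt{3167 + 37} - \left(9975 + \left(-10\right)^{2} + 200 \left(-10\right)\right) = \sqrt{3204} - \left(9975 + 100 - 2000\right) = 6 \sqrt{89} - 8075 = -8075 + 6 \sqrt{89}$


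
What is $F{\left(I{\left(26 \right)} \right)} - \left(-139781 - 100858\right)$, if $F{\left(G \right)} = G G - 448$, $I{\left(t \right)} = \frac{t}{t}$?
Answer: $240192$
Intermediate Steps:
$I{\left(t \right)} = 1$
$F{\left(G \right)} = -448 + G^{2}$ ($F{\left(G \right)} = G^{2} - 448 = -448 + G^{2}$)
$F{\left(I{\left(26 \right)} \right)} - \left(-139781 - 100858\right) = \left(-448 + 1^{2}\right) - \left(-139781 - 100858\right) = \left(-448 + 1\right) - -240639 = -447 + 240639 = 240192$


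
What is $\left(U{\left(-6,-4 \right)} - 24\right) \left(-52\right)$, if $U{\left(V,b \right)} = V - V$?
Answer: $1248$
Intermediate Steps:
$U{\left(V,b \right)} = 0$
$\left(U{\left(-6,-4 \right)} - 24\right) \left(-52\right) = \left(0 - 24\right) \left(-52\right) = \left(-24\right) \left(-52\right) = 1248$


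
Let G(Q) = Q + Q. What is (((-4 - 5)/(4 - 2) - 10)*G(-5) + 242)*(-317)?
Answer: -122679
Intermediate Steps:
G(Q) = 2*Q
(((-4 - 5)/(4 - 2) - 10)*G(-5) + 242)*(-317) = (((-4 - 5)/(4 - 2) - 10)*(2*(-5)) + 242)*(-317) = ((-9/2 - 10)*(-10) + 242)*(-317) = (-29/2*(-10) + 242)*(-317) = (145 + 242)*(-317) = 387*(-317) = -122679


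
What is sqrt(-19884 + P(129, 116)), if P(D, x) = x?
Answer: 2*I*sqrt(4942) ≈ 140.6*I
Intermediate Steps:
sqrt(-19884 + P(129, 116)) = sqrt(-19884 + 116) = sqrt(-19768) = 2*I*sqrt(4942)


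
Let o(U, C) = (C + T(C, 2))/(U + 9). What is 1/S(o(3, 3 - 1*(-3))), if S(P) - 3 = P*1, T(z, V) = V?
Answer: 3/11 ≈ 0.27273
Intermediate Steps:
o(U, C) = (2 + C)/(9 + U) (o(U, C) = (C + 2)/(U + 9) = (2 + C)/(9 + U))
S(P) = 3 + P (S(P) = 3 + P*1 = 3 + P)
1/S(o(3, 3 - 1*(-3))) = 1/(3 + (2 + (3 - 1*(-3)))/(9 + 3)) = 1/(3 + (2 + (3 + 3))/12) = 1/(3 + (2 + 6)/12) = 1/(3 + (1/12)*8) = 1/(3 + ⅔) = 1/(11/3) = 3/11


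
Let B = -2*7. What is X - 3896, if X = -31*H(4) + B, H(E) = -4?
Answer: -3786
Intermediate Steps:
B = -14
X = 110 (X = -31*(-4) - 14 = 124 - 14 = 110)
X - 3896 = 110 - 3896 = -3786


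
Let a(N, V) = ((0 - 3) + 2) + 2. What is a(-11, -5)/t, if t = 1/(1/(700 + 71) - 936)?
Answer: -721655/771 ≈ -936.00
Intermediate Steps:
a(N, V) = 1 (a(N, V) = (-3 + 2) + 2 = -1 + 2 = 1)
t = -771/721655 (t = 1/(1/771 - 936) = 1/(-721655/771) = -771/721655 ≈ -0.0010684)
a(-11, -5)/t = 1/(-771/721655) = 1*(-721655/771) = -721655/771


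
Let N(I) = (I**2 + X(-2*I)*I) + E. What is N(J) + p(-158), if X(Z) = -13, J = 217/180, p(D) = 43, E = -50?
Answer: -687491/32400 ≈ -21.219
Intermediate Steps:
J = 217/180 (J = 217*(1/180) = 217/180 ≈ 1.2056)
N(I) = -50 + I**2 - 13*I (N(I) = (I**2 - 13*I) - 50 = -50 + I**2 - 13*I)
N(J) + p(-158) = (-50 + (217/180)**2 - 13*217/180) + 43 = (-50 + 47089/32400 - 2821/180) + 43 = -2080691/32400 + 43 = -687491/32400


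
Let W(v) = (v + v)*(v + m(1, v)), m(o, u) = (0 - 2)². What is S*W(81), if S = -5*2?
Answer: -137700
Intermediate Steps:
m(o, u) = 4 (m(o, u) = (-2)² = 4)
W(v) = 2*v*(4 + v) (W(v) = (v + v)*(v + 4) = (2*v)*(4 + v) = 2*v*(4 + v))
S = -10
S*W(81) = -20*81*(4 + 81) = -20*81*85 = -10*13770 = -137700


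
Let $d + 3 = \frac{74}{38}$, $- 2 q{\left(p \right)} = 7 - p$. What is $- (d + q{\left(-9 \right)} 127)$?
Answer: $\frac{19324}{19} \approx 1017.1$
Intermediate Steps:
$q{\left(p \right)} = - \frac{7}{2} + \frac{p}{2}$ ($q{\left(p \right)} = - \frac{7 - p}{2} = - \frac{7}{2} + \frac{p}{2}$)
$d = - \frac{20}{19}$ ($d = -3 + \frac{74}{38} = -3 + 74 \cdot \frac{1}{38} = -3 + \frac{37}{19} = - \frac{20}{19} \approx -1.0526$)
$- (d + q{\left(-9 \right)} 127) = - (- \frac{20}{19} + \left(- \frac{7}{2} + \frac{1}{2} \left(-9\right)\right) 127) = - (- \frac{20}{19} + \left(- \frac{7}{2} - \frac{9}{2}\right) 127) = - (- \frac{20}{19} - 1016) = \left(-1\right) \left(- \frac{19324}{19}\right) = \frac{19324}{19}$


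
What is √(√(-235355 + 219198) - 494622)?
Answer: √(-494622 + I*√16157) ≈ 0.09 + 703.29*I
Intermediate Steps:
√(√(-235355 + 219198) - 494622) = √(√(-16157) - 494622) = √(I*√16157 - 494622) = √(-494622 + I*√16157)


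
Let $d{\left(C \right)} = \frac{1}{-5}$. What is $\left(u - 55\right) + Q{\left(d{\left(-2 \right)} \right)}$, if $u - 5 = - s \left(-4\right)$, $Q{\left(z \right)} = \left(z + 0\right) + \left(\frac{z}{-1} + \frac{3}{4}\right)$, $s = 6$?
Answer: $- \frac{101}{4} \approx -25.25$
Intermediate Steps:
$d{\left(C \right)} = - \frac{1}{5}$
$Q{\left(z \right)} = \frac{3}{4}$ ($Q{\left(z \right)} = z + \left(z \left(-1\right) + 3 \cdot \frac{1}{4}\right) = z - \left(- \frac{3}{4} + z\right) = \frac{3}{4}$)
$u = 29$ ($u = 5 + \left(-1\right) 6 \left(-4\right) = 5 - -24 = 5 + 24 = 29$)
$\left(u - 55\right) + Q{\left(d{\left(-2 \right)} \right)} = \left(29 - 55\right) + \frac{3}{4} = -26 + \frac{3}{4} = - \frac{101}{4}$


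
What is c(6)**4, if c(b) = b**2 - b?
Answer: 810000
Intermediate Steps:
c(6)**4 = (6*(-1 + 6))**4 = (6*5)**4 = 30**4 = 810000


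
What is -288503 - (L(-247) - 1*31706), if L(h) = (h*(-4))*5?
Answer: -261737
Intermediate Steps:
L(h) = -20*h (L(h) = -4*h*5 = -20*h)
-288503 - (L(-247) - 1*31706) = -288503 - (-20*(-247) - 1*31706) = -288503 - (4940 - 31706) = -288503 - 1*(-26766) = -288503 + 26766 = -261737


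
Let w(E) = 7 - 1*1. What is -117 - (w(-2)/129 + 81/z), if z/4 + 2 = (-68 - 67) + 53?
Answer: -562535/4816 ≈ -116.81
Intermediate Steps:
w(E) = 6 (w(E) = 7 - 1 = 6)
z = -336 (z = -8 + 4*((-68 - 67) + 53) = -8 + 4*(-135 + 53) = -8 + 4*(-82) = -8 - 328 = -336)
-117 - (w(-2)/129 + 81/z) = -117 - (6/129 + 81/(-336)) = -117 - (6*(1/129) + 81*(-1/336)) = -117 - (2/43 - 27/112) = -117 - 1*(-937/4816) = -117 + 937/4816 = -562535/4816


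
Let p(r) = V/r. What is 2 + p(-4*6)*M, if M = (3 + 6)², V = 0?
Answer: 2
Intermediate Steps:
M = 81 (M = 9² = 81)
p(r) = 0 (p(r) = 0/r = 0)
2 + p(-4*6)*M = 2 + 0*81 = 2 + 0 = 2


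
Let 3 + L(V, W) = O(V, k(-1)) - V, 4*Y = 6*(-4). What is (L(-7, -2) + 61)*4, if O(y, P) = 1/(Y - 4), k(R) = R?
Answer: 1298/5 ≈ 259.60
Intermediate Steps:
Y = -6 (Y = (6*(-4))/4 = (¼)*(-24) = -6)
O(y, P) = -⅒ (O(y, P) = 1/(-6 - 4) = 1/(-10) = -⅒)
L(V, W) = -31/10 - V (L(V, W) = -3 + (-⅒ - V) = -31/10 - V)
(L(-7, -2) + 61)*4 = ((-31/10 - 1*(-7)) + 61)*4 = ((-31/10 + 7) + 61)*4 = (39/10 + 61)*4 = (649/10)*4 = 1298/5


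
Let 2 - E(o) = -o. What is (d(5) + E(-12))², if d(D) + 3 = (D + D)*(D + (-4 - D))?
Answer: 2809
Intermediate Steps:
d(D) = -3 - 8*D (d(D) = -3 + (D + D)*(D + (-4 - D)) = -3 + (2*D)*(-4) = -3 - 8*D)
E(o) = 2 + o (E(o) = 2 - (-1)*o = 2 + o)
(d(5) + E(-12))² = ((-3 - 8*5) + (2 - 12))² = ((-3 - 40) - 10)² = (-43 - 10)² = (-53)² = 2809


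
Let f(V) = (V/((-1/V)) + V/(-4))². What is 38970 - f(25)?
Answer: -5752105/16 ≈ -3.5951e+5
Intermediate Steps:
f(V) = (-V² - V/4)² (f(V) = (V*(-V) + V*(-¼))² = (-V² - V/4)²)
38970 - f(25) = 38970 - 25²*(1 + 4*25)²/16 = 38970 - 625*(1 + 100)²/16 = 38970 - 625*101²/16 = 38970 - 625*10201/16 = 38970 - 1*6375625/16 = 38970 - 6375625/16 = -5752105/16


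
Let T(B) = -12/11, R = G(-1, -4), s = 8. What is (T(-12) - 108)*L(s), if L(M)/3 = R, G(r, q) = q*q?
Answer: -57600/11 ≈ -5236.4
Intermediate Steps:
G(r, q) = q**2
R = 16 (R = (-4)**2 = 16)
L(M) = 48 (L(M) = 3*16 = 48)
T(B) = -12/11 (T(B) = -12*1/11 = -12/11)
(T(-12) - 108)*L(s) = (-12/11 - 108)*48 = -1200/11*48 = -57600/11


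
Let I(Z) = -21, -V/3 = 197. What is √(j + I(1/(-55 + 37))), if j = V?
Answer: 6*I*√17 ≈ 24.739*I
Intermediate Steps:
V = -591 (V = -3*197 = -591)
j = -591
√(j + I(1/(-55 + 37))) = √(-591 - 21) = √(-612) = 6*I*√17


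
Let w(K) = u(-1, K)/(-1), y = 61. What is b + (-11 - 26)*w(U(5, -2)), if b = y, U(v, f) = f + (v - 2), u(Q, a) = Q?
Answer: 24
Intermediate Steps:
U(v, f) = -2 + f + v (U(v, f) = f + (-2 + v) = -2 + f + v)
w(K) = 1 (w(K) = -1/(-1) = -1*(-1) = 1)
b = 61
b + (-11 - 26)*w(U(5, -2)) = 61 + (-11 - 26)*1 = 61 - 37*1 = 61 - 37 = 24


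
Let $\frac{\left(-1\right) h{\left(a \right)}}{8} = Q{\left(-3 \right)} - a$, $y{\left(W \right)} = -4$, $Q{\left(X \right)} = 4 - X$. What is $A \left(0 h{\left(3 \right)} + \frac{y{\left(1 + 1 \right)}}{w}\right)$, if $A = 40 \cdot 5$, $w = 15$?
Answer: $- \frac{160}{3} \approx -53.333$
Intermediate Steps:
$h{\left(a \right)} = -56 + 8 a$ ($h{\left(a \right)} = - 8 \left(\left(4 - -3\right) - a\right) = - 8 \left(\left(4 + 3\right) - a\right) = - 8 \left(7 - a\right) = -56 + 8 a$)
$A = 200$
$A \left(0 h{\left(3 \right)} + \frac{y{\left(1 + 1 \right)}}{w}\right) = 200 \left(0 \left(-56 + 8 \cdot 3\right) - \frac{4}{15}\right) = 200 \left(0 \left(-56 + 24\right) - \frac{4}{15}\right) = 200 \left(0 \left(-32\right) - \frac{4}{15}\right) = 200 \left(0 - \frac{4}{15}\right) = 200 \left(- \frac{4}{15}\right) = - \frac{160}{3}$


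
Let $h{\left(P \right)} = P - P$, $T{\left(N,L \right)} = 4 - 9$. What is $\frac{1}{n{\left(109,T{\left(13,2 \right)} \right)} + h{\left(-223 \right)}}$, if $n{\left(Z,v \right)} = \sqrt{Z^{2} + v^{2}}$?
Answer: $\frac{\sqrt{11906}}{11906} \approx 0.0091647$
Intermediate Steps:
$T{\left(N,L \right)} = -5$ ($T{\left(N,L \right)} = 4 - 9 = -5$)
$h{\left(P \right)} = 0$
$\frac{1}{n{\left(109,T{\left(13,2 \right)} \right)} + h{\left(-223 \right)}} = \frac{1}{\sqrt{109^{2} + \left(-5\right)^{2}} + 0} = \frac{1}{\sqrt{11881 + 25} + 0} = \frac{1}{\sqrt{11906} + 0} = \frac{1}{\sqrt{11906}} = \frac{\sqrt{11906}}{11906}$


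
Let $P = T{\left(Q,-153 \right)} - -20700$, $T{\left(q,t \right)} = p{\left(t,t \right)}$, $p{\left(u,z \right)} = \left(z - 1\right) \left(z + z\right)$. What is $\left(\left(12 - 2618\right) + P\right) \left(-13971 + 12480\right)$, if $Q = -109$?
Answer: $-97240038$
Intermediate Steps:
$p{\left(u,z \right)} = 2 z \left(-1 + z\right)$ ($p{\left(u,z \right)} = \left(-1 + z\right) 2 z = 2 z \left(-1 + z\right)$)
$T{\left(q,t \right)} = 2 t \left(-1 + t\right)$
$P = 67824$ ($P = 2 \left(-153\right) \left(-1 - 153\right) - -20700 = 2 \left(-153\right) \left(-154\right) + 20700 = 47124 + 20700 = 67824$)
$\left(\left(12 - 2618\right) + P\right) \left(-13971 + 12480\right) = \left(\left(12 - 2618\right) + 67824\right) \left(-13971 + 12480\right) = \left(\left(12 - 2618\right) + 67824\right) \left(-1491\right) = \left(-2606 + 67824\right) \left(-1491\right) = 65218 \left(-1491\right) = -97240038$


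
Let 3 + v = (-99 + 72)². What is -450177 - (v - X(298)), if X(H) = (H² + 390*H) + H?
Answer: -245581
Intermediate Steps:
X(H) = H² + 391*H
v = 726 (v = -3 + (-99 + 72)² = -3 + (-27)² = -3 + 729 = 726)
-450177 - (v - X(298)) = -450177 - (726 - 298*(391 + 298)) = -450177 - (726 - 298*689) = -450177 - (726 - 1*205322) = -450177 - (726 - 205322) = -450177 - 1*(-204596) = -450177 + 204596 = -245581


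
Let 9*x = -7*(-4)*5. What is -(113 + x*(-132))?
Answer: 5821/3 ≈ 1940.3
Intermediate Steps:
x = 140/9 (x = (-7*(-4)*5)/9 = (28*5)/9 = (1/9)*140 = 140/9 ≈ 15.556)
-(113 + x*(-132)) = -(113 + (140/9)*(-132)) = -(113 - 6160/3) = -1*(-5821/3) = 5821/3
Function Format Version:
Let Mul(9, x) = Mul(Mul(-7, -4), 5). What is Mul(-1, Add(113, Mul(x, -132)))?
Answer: Rational(5821, 3) ≈ 1940.3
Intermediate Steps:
x = Rational(140, 9) (x = Mul(Rational(1, 9), Mul(Mul(-7, -4), 5)) = Mul(Rational(1, 9), Mul(28, 5)) = Mul(Rational(1, 9), 140) = Rational(140, 9) ≈ 15.556)
Mul(-1, Add(113, Mul(x, -132))) = Mul(-1, Add(113, Mul(Rational(140, 9), -132))) = Mul(-1, Add(113, Rational(-6160, 3))) = Mul(-1, Rational(-5821, 3)) = Rational(5821, 3)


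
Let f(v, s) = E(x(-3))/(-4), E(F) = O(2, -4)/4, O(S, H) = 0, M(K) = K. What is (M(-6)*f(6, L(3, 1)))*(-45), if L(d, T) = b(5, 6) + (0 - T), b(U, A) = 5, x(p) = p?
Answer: 0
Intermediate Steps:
E(F) = 0 (E(F) = 0/4 = 0*(¼) = 0)
L(d, T) = 5 - T (L(d, T) = 5 + (0 - T) = 5 - T)
f(v, s) = 0 (f(v, s) = 0/(-4) = 0*(-¼) = 0)
(M(-6)*f(6, L(3, 1)))*(-45) = -6*0*(-45) = 0*(-45) = 0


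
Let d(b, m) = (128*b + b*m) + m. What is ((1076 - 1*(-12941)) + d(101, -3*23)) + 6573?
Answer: 26480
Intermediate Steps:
d(b, m) = m + 128*b + b*m
((1076 - 1*(-12941)) + d(101, -3*23)) + 6573 = ((1076 - 1*(-12941)) + (-3*23 + 128*101 + 101*(-3*23))) + 6573 = ((1076 + 12941) + (-69 + 12928 + 101*(-69))) + 6573 = (14017 + (-69 + 12928 - 6969)) + 6573 = (14017 + 5890) + 6573 = 19907 + 6573 = 26480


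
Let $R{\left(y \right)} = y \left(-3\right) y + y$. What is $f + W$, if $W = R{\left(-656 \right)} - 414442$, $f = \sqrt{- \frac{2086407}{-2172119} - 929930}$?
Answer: $-1706106 + \frac{i \sqrt{4387499084658932297}}{2172119} \approx -1.7061 \cdot 10^{6} + 964.33 i$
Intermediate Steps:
$f = \frac{i \sqrt{4387499084658932297}}{2172119}$ ($f = \sqrt{\left(-2086407\right) \left(- \frac{1}{2172119}\right) - 929930} = \sqrt{\frac{2086407}{2172119} - 929930} = \sqrt{- \frac{2019916535263}{2172119}} = \frac{i \sqrt{4387499084658932297}}{2172119} \approx 964.33 i$)
$R{\left(y \right)} = y - 3 y^{2}$ ($R{\left(y \right)} = - 3 y y + y = - 3 y^{2} + y = y - 3 y^{2}$)
$W = -1706106$ ($W = - 656 \left(1 - -1968\right) - 414442 = - 656 \left(1 + 1968\right) - 414442 = \left(-656\right) 1969 - 414442 = -1291664 - 414442 = -1706106$)
$f + W = \frac{i \sqrt{4387499084658932297}}{2172119} - 1706106 = -1706106 + \frac{i \sqrt{4387499084658932297}}{2172119}$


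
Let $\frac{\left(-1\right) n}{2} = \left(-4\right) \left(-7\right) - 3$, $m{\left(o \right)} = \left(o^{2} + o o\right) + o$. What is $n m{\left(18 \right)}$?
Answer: $-33300$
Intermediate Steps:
$m{\left(o \right)} = o + 2 o^{2}$ ($m{\left(o \right)} = \left(o^{2} + o^{2}\right) + o = 2 o^{2} + o = o + 2 o^{2}$)
$n = -50$ ($n = - 2 \left(\left(-4\right) \left(-7\right) - 3\right) = - 2 \left(28 - 3\right) = \left(-2\right) 25 = -50$)
$n m{\left(18 \right)} = - 50 \cdot 18 \left(1 + 2 \cdot 18\right) = - 50 \cdot 18 \left(1 + 36\right) = - 50 \cdot 18 \cdot 37 = \left(-50\right) 666 = -33300$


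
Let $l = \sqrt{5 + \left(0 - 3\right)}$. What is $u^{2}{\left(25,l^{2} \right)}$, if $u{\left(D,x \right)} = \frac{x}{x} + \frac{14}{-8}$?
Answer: $\frac{9}{16} \approx 0.5625$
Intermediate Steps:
$l = \sqrt{2}$ ($l = \sqrt{5 + \left(0 - 3\right)} = \sqrt{5 - 3} = \sqrt{2} \approx 1.4142$)
$u{\left(D,x \right)} = - \frac{3}{4}$ ($u{\left(D,x \right)} = 1 + 14 \left(- \frac{1}{8}\right) = 1 - \frac{7}{4} = - \frac{3}{4}$)
$u^{2}{\left(25,l^{2} \right)} = \left(- \frac{3}{4}\right)^{2} = \frac{9}{16}$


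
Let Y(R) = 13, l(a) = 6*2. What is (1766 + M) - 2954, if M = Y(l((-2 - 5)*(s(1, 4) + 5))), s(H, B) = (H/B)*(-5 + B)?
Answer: -1175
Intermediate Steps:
s(H, B) = H*(-5 + B)/B
l(a) = 12
M = 13
(1766 + M) - 2954 = (1766 + 13) - 2954 = 1779 - 2954 = -1175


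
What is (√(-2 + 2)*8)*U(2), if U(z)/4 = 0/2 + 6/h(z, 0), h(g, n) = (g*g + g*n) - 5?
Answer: 0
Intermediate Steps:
h(g, n) = -5 + g² + g*n (h(g, n) = (g² + g*n) - 5 = -5 + g² + g*n)
U(z) = 24/(-5 + z²) (U(z) = 4*(0/2 + 6/(-5 + z² + z*0)) = 4*(0*(½) + 6/(-5 + z² + 0)) = 4*(0 + 6/(-5 + z²)) = 4*(6/(-5 + z²)) = 24/(-5 + z²))
(√(-2 + 2)*8)*U(2) = (√(-2 + 2)*8)*(24/(-5 + 2²)) = (√0*8)*(24/(-5 + 4)) = (0*8)*(24/(-1)) = 0*(24*(-1)) = 0*(-24) = 0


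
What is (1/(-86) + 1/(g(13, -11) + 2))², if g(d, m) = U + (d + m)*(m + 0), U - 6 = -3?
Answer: 10609/2137444 ≈ 0.0049634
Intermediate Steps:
U = 3 (U = 6 - 3 = 3)
g(d, m) = 3 + m*(d + m) (g(d, m) = 3 + (d + m)*(m + 0) = 3 + (d + m)*m = 3 + m*(d + m))
(1/(-86) + 1/(g(13, -11) + 2))² = (1/(-86) + 1/((3 + (-11)² + 13*(-11)) + 2))² = (-1/86 + 1/((3 + 121 - 143) + 2))² = (-1/86 + 1/(-19 + 2))² = (-1/86 + 1/(-17))² = (-1/86 - 1/17)² = (-103/1462)² = 10609/2137444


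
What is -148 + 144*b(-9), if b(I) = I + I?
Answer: -2740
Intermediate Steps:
b(I) = 2*I
-148 + 144*b(-9) = -148 + 144*(2*(-9)) = -148 + 144*(-18) = -148 - 2592 = -2740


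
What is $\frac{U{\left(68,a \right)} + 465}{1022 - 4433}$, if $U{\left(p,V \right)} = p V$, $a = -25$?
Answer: $\frac{1235}{3411} \approx 0.36206$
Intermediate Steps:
$U{\left(p,V \right)} = V p$
$\frac{U{\left(68,a \right)} + 465}{1022 - 4433} = \frac{\left(-25\right) 68 + 465}{1022 - 4433} = \frac{-1700 + 465}{-3411} = \left(-1235\right) \left(- \frac{1}{3411}\right) = \frac{1235}{3411}$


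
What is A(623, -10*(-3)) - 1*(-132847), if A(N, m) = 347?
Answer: 133194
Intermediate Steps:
A(623, -10*(-3)) - 1*(-132847) = 347 - 1*(-132847) = 347 + 132847 = 133194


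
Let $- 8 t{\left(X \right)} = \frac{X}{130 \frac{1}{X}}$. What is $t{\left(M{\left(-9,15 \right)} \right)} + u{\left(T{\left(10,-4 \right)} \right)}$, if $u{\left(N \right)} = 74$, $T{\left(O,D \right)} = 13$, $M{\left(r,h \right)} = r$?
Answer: $\frac{76879}{1040} \approx 73.922$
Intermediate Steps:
$t{\left(X \right)} = - \frac{X^{2}}{1040}$ ($t{\left(X \right)} = - \frac{X \frac{1}{130 \frac{1}{X}}}{8} = - \frac{X \frac{X}{130}}{8} = - \frac{\frac{1}{130} X^{2}}{8} = - \frac{X^{2}}{1040}$)
$t{\left(M{\left(-9,15 \right)} \right)} + u{\left(T{\left(10,-4 \right)} \right)} = - \frac{\left(-9\right)^{2}}{1040} + 74 = \left(- \frac{1}{1040}\right) 81 + 74 = - \frac{81}{1040} + 74 = \frac{76879}{1040}$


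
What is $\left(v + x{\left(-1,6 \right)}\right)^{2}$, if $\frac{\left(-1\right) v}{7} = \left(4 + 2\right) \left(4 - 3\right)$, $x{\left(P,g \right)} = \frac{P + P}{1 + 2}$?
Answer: $\frac{16384}{9} \approx 1820.4$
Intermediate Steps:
$x{\left(P,g \right)} = \frac{2 P}{3}$
$v = -42$ ($v = - 7 \left(4 + 2\right) \left(4 - 3\right) = - 7 \cdot 6 \cdot 1 = \left(-7\right) 6 = -42$)
$\left(v + x{\left(-1,6 \right)}\right)^{2} = \left(-42 + \frac{2}{3} \left(-1\right)\right)^{2} = \left(-42 - \frac{2}{3}\right)^{2} = \left(- \frac{128}{3}\right)^{2} = \frac{16384}{9}$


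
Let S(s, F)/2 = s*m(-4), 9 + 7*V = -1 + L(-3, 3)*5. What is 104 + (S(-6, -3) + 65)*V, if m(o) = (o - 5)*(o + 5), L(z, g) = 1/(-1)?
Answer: -1867/7 ≈ -266.71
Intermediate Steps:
L(z, g) = -1 (L(z, g) = 1*(-1) = -1)
m(o) = (-5 + o)*(5 + o)
V = -15/7 (V = -9/7 + (-1 - 1*5)/7 = -9/7 + (-1 - 5)/7 = -9/7 + (⅐)*(-6) = -9/7 - 6/7 = -15/7 ≈ -2.1429)
S(s, F) = -18*s (S(s, F) = 2*(s*(-25 + (-4)²)) = 2*(s*(-25 + 16)) = 2*(s*(-9)) = 2*(-9*s) = -18*s)
104 + (S(-6, -3) + 65)*V = 104 + (-18*(-6) + 65)*(-15/7) = 104 + (108 + 65)*(-15/7) = 104 + 173*(-15/7) = 104 - 2595/7 = -1867/7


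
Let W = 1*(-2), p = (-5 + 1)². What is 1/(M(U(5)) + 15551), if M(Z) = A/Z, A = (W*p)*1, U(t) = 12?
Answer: 3/46645 ≈ 6.4316e-5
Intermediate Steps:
p = 16 (p = (-4)² = 16)
W = -2
A = -32 (A = -2*16*1 = -32*1 = -32)
M(Z) = -32/Z
1/(M(U(5)) + 15551) = 1/(-32/12 + 15551) = 1/(-32*1/12 + 15551) = 1/(-8/3 + 15551) = 1/(46645/3) = 3/46645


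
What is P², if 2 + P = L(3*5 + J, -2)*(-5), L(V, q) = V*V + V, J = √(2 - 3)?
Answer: 1408784 + 371070*I ≈ 1.4088e+6 + 3.7107e+5*I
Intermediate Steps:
J = I (J = √(-1) = I ≈ 1.0*I)
L(V, q) = V + V² (L(V, q) = V² + V = V + V²)
P = -2 - 5*(15 + I)*(16 + I) (P = -2 + ((3*5 + I)*(1 + (3*5 + I)))*(-5) = -2 + ((15 + I)*(1 + (15 + I)))*(-5) = -2 + ((15 + I)*(16 + I))*(-5) = -2 - 5*(15 + I)*(16 + I) ≈ -1197.0 - 155.0*I)
P² = (-1197 - 155*I)²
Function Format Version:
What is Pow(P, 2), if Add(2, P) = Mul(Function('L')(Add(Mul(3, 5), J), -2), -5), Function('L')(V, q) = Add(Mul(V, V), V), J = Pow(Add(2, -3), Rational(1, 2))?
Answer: Add(1408784, Mul(371070, I)) ≈ Add(1.4088e+6, Mul(3.7107e+5, I))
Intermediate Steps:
J = I (J = Pow(-1, Rational(1, 2)) = I ≈ Mul(1.0000, I))
Function('L')(V, q) = Add(V, Pow(V, 2)) (Function('L')(V, q) = Add(Pow(V, 2), V) = Add(V, Pow(V, 2)))
P = Add(-2, Mul(-5, Add(15, I), Add(16, I))) (P = Add(-2, Mul(Mul(Add(Mul(3, 5), I), Add(1, Add(Mul(3, 5), I))), -5)) = Add(-2, Mul(Mul(Add(15, I), Add(1, Add(15, I))), -5)) = Add(-2, Mul(Mul(Add(15, I), Add(16, I)), -5)) = Add(-2, Mul(-5, Add(15, I), Add(16, I))) ≈ Add(-1197.0, Mul(-155.00, I)))
Pow(P, 2) = Pow(Add(-1197, Mul(-155, I)), 2)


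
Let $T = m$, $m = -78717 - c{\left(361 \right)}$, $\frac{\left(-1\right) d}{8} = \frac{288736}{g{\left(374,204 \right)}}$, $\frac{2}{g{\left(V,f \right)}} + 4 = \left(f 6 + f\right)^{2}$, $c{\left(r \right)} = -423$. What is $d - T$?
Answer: $-2355138627626$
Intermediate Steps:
$g{\left(V,f \right)} = \frac{2}{-4 + 49 f^{2}}$ ($g{\left(V,f \right)} = \frac{2}{-4 + \left(f 6 + f\right)^{2}} = \frac{2}{-4 + \left(6 f + f\right)^{2}} = \frac{2}{-4 + \left(7 f\right)^{2}} = \frac{2}{-4 + 49 f^{2}}$)
$d = -2355138705920$ ($d = - 8 \frac{288736}{2 \frac{1}{-4 + 49 \cdot 204^{2}}} = - 8 \frac{288736}{2 \frac{1}{-4 + 49 \cdot 41616}} = - 8 \frac{288736}{2 \frac{1}{-4 + 2039184}} = - 8 \frac{288736}{2 \cdot \frac{1}{2039180}} = - 8 \cdot 288736 \frac{1}{\frac{1}{1019590}} = - 8 \cdot 288736 \cdot 1019590 = \left(-8\right) 294392338240 = -2355138705920$)
$m = -78294$ ($m = -78717 - -423 = -78717 + 423 = -78294$)
$T = -78294$
$d - T = -2355138705920 - -78294 = -2355138705920 + 78294 = -2355138627626$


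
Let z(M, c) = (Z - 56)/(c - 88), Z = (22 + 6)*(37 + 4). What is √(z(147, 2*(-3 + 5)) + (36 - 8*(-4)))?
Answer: √55 ≈ 7.4162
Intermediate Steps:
Z = 1148 (Z = 28*41 = 1148)
z(M, c) = 1092/(-88 + c) (z(M, c) = (1148 - 56)/(c - 88) = 1092/(-88 + c))
√(z(147, 2*(-3 + 5)) + (36 - 8*(-4))) = √(1092/(-88 + 2*(-3 + 5)) + (36 - 8*(-4))) = √(1092/(-88 + 2*2) + (36 + 32)) = √(1092/(-88 + 4) + 68) = √(1092/(-84) + 68) = √(1092*(-1/84) + 68) = √(-13 + 68) = √55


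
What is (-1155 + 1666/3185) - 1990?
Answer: -204391/65 ≈ -3144.5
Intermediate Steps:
(-1155 + 1666/3185) - 1990 = (-1155 + 1666*(1/3185)) - 1990 = (-1155 + 34/65) - 1990 = -75041/65 - 1990 = -204391/65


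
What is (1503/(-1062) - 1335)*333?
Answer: -52513101/118 ≈ -4.4503e+5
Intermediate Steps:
(1503/(-1062) - 1335)*333 = (1503*(-1/1062) - 1335)*333 = (-167/118 - 1335)*333 = -157697/118*333 = -52513101/118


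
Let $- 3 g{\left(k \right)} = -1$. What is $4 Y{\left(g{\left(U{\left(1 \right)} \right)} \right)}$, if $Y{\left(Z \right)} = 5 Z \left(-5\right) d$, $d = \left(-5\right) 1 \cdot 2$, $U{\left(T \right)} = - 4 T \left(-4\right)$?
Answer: $\frac{1000}{3} \approx 333.33$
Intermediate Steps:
$U{\left(T \right)} = 16 T$
$g{\left(k \right)} = \frac{1}{3}$ ($g{\left(k \right)} = \left(- \frac{1}{3}\right) \left(-1\right) = \frac{1}{3}$)
$d = -10$ ($d = \left(-5\right) 2 = -10$)
$Y{\left(Z \right)} = 250 Z$ ($Y{\left(Z \right)} = 5 Z \left(-5\right) \left(-10\right) = - 25 Z \left(-10\right) = 250 Z$)
$4 Y{\left(g{\left(U{\left(1 \right)} \right)} \right)} = 4 \cdot 250 \cdot \frac{1}{3} = 4 \cdot \frac{250}{3} = \frac{1000}{3}$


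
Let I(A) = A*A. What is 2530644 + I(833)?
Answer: 3224533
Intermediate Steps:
I(A) = A²
2530644 + I(833) = 2530644 + 833² = 2530644 + 693889 = 3224533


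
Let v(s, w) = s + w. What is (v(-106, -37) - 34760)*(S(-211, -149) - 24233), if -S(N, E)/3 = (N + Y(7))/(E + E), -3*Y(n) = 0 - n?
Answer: 126035780090/149 ≈ 8.4588e+8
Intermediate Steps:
Y(n) = n/3 (Y(n) = -(0 - n)/3 = -(-1)*n/3 = n/3)
S(N, E) = -3*(7/3 + N)/(2*E) (S(N, E) = -3*(N + (1/3)*7)/(E + E) = -3*(N + 7/3)/(2*E) = -3*(7/3 + N)*1/(2*E) = -3*(7/3 + N)/(2*E))
(v(-106, -37) - 34760)*(S(-211, -149) - 24233) = ((-106 - 37) - 34760)*((1/2)*(-7 - 3*(-211))/(-149) - 24233) = (-143 - 34760)*((1/2)*(-1/149)*(-7 + 633) - 24233) = -34903*((1/2)*(-1/149)*626 - 24233) = -34903*(-313/149 - 24233) = -34903*(-3611030/149) = 126035780090/149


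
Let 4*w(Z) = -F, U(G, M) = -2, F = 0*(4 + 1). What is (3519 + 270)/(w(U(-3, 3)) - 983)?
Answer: -3789/983 ≈ -3.8545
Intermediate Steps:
F = 0 (F = 0*5 = 0)
w(Z) = 0 (w(Z) = (-1*0)/4 = (¼)*0 = 0)
(3519 + 270)/(w(U(-3, 3)) - 983) = (3519 + 270)/(0 - 983) = 3789/(-983) = 3789*(-1/983) = -3789/983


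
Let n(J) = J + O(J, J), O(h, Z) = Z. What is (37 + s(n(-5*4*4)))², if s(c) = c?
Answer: 15129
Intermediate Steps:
n(J) = 2*J (n(J) = J + J = 2*J)
(37 + s(n(-5*4*4)))² = (37 + 2*(-5*4*4))² = (37 + 2*(-20*4))² = (37 + 2*(-80))² = (37 - 160)² = (-123)² = 15129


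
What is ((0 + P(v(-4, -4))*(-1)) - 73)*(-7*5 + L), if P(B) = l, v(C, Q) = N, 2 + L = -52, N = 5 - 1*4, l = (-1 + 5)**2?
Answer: 7921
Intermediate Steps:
l = 16 (l = 4**2 = 16)
N = 1 (N = 5 - 4 = 1)
L = -54 (L = -2 - 52 = -54)
v(C, Q) = 1
P(B) = 16
((0 + P(v(-4, -4))*(-1)) - 73)*(-7*5 + L) = ((0 + 16*(-1)) - 73)*(-7*5 - 54) = ((0 - 16) - 73)*(-35 - 54) = (-16 - 73)*(-89) = -89*(-89) = 7921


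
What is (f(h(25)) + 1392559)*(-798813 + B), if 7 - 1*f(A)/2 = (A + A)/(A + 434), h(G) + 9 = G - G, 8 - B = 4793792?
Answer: -3309942523717917/425 ≈ -7.7881e+12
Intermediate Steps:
B = -4793784 (B = 8 - 1*4793792 = 8 - 4793792 = -4793784)
h(G) = -9 (h(G) = -9 + (G - G) = -9 + 0 = -9)
f(A) = 14 - 4*A/(434 + A) (f(A) = 14 - 2*(A + A)/(A + 434) = 14 - 2*2*A/(434 + A) = 14 - 4*A/(434 + A))
(f(h(25)) + 1392559)*(-798813 + B) = (2*(3038 + 5*(-9))/(434 - 9) + 1392559)*(-798813 - 4793784) = (2*(3038 - 45)/425 + 1392559)*(-5592597) = (2*(1/425)*2993 + 1392559)*(-5592597) = (5986/425 + 1392559)*(-5592597) = (591843561/425)*(-5592597) = -3309942523717917/425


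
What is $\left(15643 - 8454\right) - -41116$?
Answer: $48305$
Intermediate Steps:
$\left(15643 - 8454\right) - -41116 = \left(15643 - 8454\right) + 41116 = 7189 + 41116 = 48305$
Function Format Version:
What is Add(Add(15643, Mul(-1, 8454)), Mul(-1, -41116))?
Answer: 48305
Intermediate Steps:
Add(Add(15643, Mul(-1, 8454)), Mul(-1, -41116)) = Add(Add(15643, -8454), 41116) = Add(7189, 41116) = 48305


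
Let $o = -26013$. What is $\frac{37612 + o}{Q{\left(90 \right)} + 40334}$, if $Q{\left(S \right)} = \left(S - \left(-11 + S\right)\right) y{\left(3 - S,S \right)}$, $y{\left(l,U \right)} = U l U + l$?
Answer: $- \frac{11599}{7712323} \approx -0.001504$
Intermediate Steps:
$y{\left(l,U \right)} = l + l U^{2}$ ($y{\left(l,U \right)} = l U^{2} + l = l + l U^{2}$)
$Q{\left(S \right)} = 11 \left(1 + S^{2}\right) \left(3 - S\right)$ ($Q{\left(S \right)} = \left(S - \left(-11 + S\right)\right) \left(3 - S\right) \left(1 + S^{2}\right) = \left(S + \left(\left(6 - S\right) + 5\right)\right) \left(1 + S^{2}\right) \left(3 - S\right) = \left(S - \left(-11 + S\right)\right) \left(1 + S^{2}\right) \left(3 - S\right) = 11 \left(1 + S^{2}\right) \left(3 - S\right)$)
$\frac{37612 + o}{Q{\left(90 \right)} + 40334} = \frac{37612 - 26013}{- 11 \left(1 + 90^{2}\right) \left(-3 + 90\right) + 40334} = \frac{11599}{\left(-11\right) \left(1 + 8100\right) 87 + 40334} = \frac{11599}{\left(-11\right) 8101 \cdot 87 + 40334} = \frac{11599}{-7752657 + 40334} = \frac{11599}{-7712323} = 11599 \left(- \frac{1}{7712323}\right) = - \frac{11599}{7712323}$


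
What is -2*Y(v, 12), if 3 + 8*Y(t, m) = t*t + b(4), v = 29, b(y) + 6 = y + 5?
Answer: -841/4 ≈ -210.25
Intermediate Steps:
b(y) = -1 + y (b(y) = -6 + (y + 5) = -6 + (5 + y) = -1 + y)
Y(t, m) = t²/8 (Y(t, m) = -3/8 + (t*t + (-1 + 4))/8 = -3/8 + (t² + 3)/8 = -3/8 + (3 + t²)/8 = -3/8 + (3/8 + t²/8) = t²/8)
-2*Y(v, 12) = -29²/4 = -841/4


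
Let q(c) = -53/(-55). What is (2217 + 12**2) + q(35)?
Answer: 129908/55 ≈ 2362.0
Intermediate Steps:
q(c) = 53/55 (q(c) = -53*(-1/55) = 53/55)
(2217 + 12**2) + q(35) = (2217 + 12**2) + 53/55 = (2217 + 144) + 53/55 = 2361 + 53/55 = 129908/55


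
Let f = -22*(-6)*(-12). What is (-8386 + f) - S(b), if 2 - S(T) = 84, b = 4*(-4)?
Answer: -9888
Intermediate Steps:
f = -1584 (f = 132*(-12) = -1584)
b = -16
S(T) = -82 (S(T) = 2 - 1*84 = 2 - 84 = -82)
(-8386 + f) - S(b) = (-8386 - 1584) - 1*(-82) = -9970 + 82 = -9888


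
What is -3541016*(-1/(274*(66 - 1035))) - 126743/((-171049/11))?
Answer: -117762974623/22707267897 ≈ -5.1861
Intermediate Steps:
-3541016*(-1/(274*(66 - 1035))) - 126743/((-171049/11)) = -3541016/((-969*(-274))) - 126743/((-171049*1/11)) = -3541016/265506 - 126743/(-171049/11) = -3541016*1/265506 - 126743*(-11/171049) = -1770508/132753 + 1394173/171049 = -117762974623/22707267897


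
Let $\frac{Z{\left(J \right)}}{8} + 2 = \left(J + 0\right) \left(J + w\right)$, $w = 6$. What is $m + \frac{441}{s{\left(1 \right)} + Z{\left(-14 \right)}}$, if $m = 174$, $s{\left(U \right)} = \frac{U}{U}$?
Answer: $\frac{153735}{881} \approx 174.5$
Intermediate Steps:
$Z{\left(J \right)} = -16 + 8 J \left(6 + J\right)$ ($Z{\left(J \right)} = -16 + 8 \left(J + 0\right) \left(J + 6\right) = -16 + 8 J \left(6 + J\right)$)
$s{\left(U \right)} = 1$
$m + \frac{441}{s{\left(1 \right)} + Z{\left(-14 \right)}} = 174 + \frac{441}{1 + \left(-16 + 8 \left(-14\right)^{2} + 48 \left(-14\right)\right)} = 174 + \frac{441}{1 - -880} = 174 + \frac{441}{1 + 880} = 174 + \frac{441}{881} = \frac{153735}{881}$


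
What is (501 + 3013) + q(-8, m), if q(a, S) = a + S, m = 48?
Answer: 3554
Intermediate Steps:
q(a, S) = S + a
(501 + 3013) + q(-8, m) = (501 + 3013) + (48 - 8) = 3514 + 40 = 3554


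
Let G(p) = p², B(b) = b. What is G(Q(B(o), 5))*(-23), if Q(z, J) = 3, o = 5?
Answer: -207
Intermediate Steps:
G(Q(B(o), 5))*(-23) = 3²*(-23) = 9*(-23) = -207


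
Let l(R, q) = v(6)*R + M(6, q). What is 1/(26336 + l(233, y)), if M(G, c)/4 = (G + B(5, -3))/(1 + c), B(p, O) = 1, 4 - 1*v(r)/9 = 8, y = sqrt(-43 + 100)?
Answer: 11965/214741828 - sqrt(57)/644225484 ≈ 5.5706e-5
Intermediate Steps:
y = sqrt(57) ≈ 7.5498
v(r) = -36 (v(r) = 36 - 9*8 = 36 - 72 = -36)
M(G, c) = 4*(1 + G)/(1 + c) (M(G, c) = 4*((G + 1)/(1 + c)) = 4*((1 + G)/(1 + c)) = 4*(1 + G)/(1 + c))
l(R, q) = -36*R + 28/(1 + q) (l(R, q) = -36*R + 4*(1 + 6)/(1 + q) = -36*R + 4*7/(1 + q) = -36*R + 28/(1 + q))
1/(26336 + l(233, y)) = 1/(26336 + 4*(7 - 9*233*(1 + sqrt(57)))/(1 + sqrt(57))) = 1/(26336 + 4*(7 + (-2097 - 2097*sqrt(57)))/(1 + sqrt(57))) = 1/(26336 + 4*(-2090 - 2097*sqrt(57))/(1 + sqrt(57)))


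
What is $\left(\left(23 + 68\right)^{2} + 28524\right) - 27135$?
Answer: $9670$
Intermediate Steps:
$\left(\left(23 + 68\right)^{2} + 28524\right) - 27135 = \left(91^{2} + 28524\right) - 27135 = \left(8281 + 28524\right) - 27135 = 36805 - 27135 = 9670$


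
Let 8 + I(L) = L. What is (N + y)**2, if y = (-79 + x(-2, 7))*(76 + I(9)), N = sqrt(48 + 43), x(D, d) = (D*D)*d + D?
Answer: (4081 - sqrt(91))**2 ≈ 1.6577e+7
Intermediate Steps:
x(D, d) = D + d*D**2 (x(D, d) = D**2*d + D = d*D**2 + D = D + d*D**2)
I(L) = -8 + L
N = sqrt(91) ≈ 9.5394
y = -4081 (y = (-79 - 2*(1 - 2*7))*(76 + (-8 + 9)) = (-79 - 2*(1 - 14))*(76 + 1) = (-79 - 2*(-13))*77 = (-79 + 26)*77 = -53*77 = -4081)
(N + y)**2 = (sqrt(91) - 4081)**2 = (-4081 + sqrt(91))**2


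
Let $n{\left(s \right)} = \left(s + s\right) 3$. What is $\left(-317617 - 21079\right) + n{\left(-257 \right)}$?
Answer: $-340238$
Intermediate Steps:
$n{\left(s \right)} = 6 s$ ($n{\left(s \right)} = 2 s 3 = 6 s$)
$\left(-317617 - 21079\right) + n{\left(-257 \right)} = \left(-317617 - 21079\right) + 6 \left(-257\right) = -338696 - 1542 = -340238$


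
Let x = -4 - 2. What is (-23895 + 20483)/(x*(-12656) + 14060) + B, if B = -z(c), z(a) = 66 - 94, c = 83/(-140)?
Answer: 629119/22499 ≈ 27.962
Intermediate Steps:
c = -83/140 (c = 83*(-1/140) = -83/140 ≈ -0.59286)
z(a) = -28
x = -6
B = 28 (B = -1*(-28) = 28)
(-23895 + 20483)/(x*(-12656) + 14060) + B = (-23895 + 20483)/(-6*(-12656) + 14060) + 28 = -3412/(75936 + 14060) + 28 = -3412/89996 + 28 = -3412*1/89996 + 28 = -853/22499 + 28 = 629119/22499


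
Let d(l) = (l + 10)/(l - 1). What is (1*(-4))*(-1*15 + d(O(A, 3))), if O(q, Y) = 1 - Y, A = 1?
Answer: 212/3 ≈ 70.667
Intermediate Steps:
d(l) = (10 + l)/(-1 + l)
(1*(-4))*(-1*15 + d(O(A, 3))) = (1*(-4))*(-1*15 + (10 + (1 - 1*3))/(-1 + (1 - 1*3))) = -4*(-15 + (10 + (1 - 3))/(-1 + (1 - 3))) = -4*(-15 + (10 - 2)/(-1 - 2)) = -4*(-15 + 8/(-3)) = -4*(-15 - ⅓*8) = -4*(-15 - 8/3) = -4*(-53/3) = 212/3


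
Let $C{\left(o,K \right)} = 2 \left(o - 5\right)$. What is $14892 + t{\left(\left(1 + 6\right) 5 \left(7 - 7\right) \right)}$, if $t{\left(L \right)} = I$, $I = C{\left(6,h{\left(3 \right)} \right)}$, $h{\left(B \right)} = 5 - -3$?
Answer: $14894$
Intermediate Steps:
$h{\left(B \right)} = 8$ ($h{\left(B \right)} = 5 + 3 = 8$)
$C{\left(o,K \right)} = -10 + 2 o$ ($C{\left(o,K \right)} = 2 \left(-5 + o\right) = -10 + 2 o$)
$I = 2$ ($I = -10 + 2 \cdot 6 = -10 + 12 = 2$)
$t{\left(L \right)} = 2$
$14892 + t{\left(\left(1 + 6\right) 5 \left(7 - 7\right) \right)} = 14892 + 2 = 14894$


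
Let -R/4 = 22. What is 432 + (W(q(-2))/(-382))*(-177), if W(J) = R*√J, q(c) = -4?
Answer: 432 - 15576*I/191 ≈ 432.0 - 81.55*I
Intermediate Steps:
R = -88 (R = -4*22 = -88)
W(J) = -88*√J
432 + (W(q(-2))/(-382))*(-177) = 432 + (-176*I/(-382))*(-177) = 432 + (-176*I*(-1/382))*(-177) = 432 + (88*I/191)*(-177) = 432 - 15576*I/191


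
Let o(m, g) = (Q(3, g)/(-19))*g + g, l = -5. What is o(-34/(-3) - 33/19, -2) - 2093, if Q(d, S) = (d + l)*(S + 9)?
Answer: -39833/19 ≈ -2096.5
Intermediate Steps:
Q(d, S) = (-5 + d)*(9 + S) (Q(d, S) = (d - 5)*(S + 9) = (-5 + d)*(9 + S))
o(m, g) = g + g*(18/19 + 2*g/19) (o(m, g) = ((-45 - 5*g + 9*3 + g*3)/(-19))*g + g = ((-45 - 5*g + 27 + 3*g)*(-1/19))*g + g = ((-18 - 2*g)*(-1/19))*g + g = (18/19 + 2*g/19)*g + g = g*(18/19 + 2*g/19) + g = g + g*(18/19 + 2*g/19))
o(-34/(-3) - 33/19, -2) - 2093 = (1/19)*(-2)*(37 + 2*(-2)) - 2093 = (1/19)*(-2)*(37 - 4) - 2093 = (1/19)*(-2)*33 - 2093 = -66/19 - 2093 = -39833/19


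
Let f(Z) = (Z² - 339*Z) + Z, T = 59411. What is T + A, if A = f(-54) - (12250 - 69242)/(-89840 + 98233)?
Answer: 676356539/8393 ≈ 80586.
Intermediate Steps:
f(Z) = Z² - 338*Z
A = 177720016/8393 (A = -54*(-338 - 54) - (12250 - 69242)/(-89840 + 98233) = -54*(-392) - (-56992)/8393 = 21168 - (-56992)/8393 = 21168 - 1*(-56992/8393) = 21168 + 56992/8393 = 177720016/8393 ≈ 21175.)
T + A = 59411 + 177720016/8393 = 676356539/8393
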